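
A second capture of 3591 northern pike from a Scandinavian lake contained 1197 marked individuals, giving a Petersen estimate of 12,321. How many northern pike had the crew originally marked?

From N = M·C/R: M = N·R / C = 12321·1197 / 3591 = 14748237 / 3591 = 4107.

M = 4107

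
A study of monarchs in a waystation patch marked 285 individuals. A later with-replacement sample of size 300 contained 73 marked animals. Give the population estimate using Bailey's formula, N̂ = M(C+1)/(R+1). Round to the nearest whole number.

N ≈ 1159

N̂ = 285·(300+1)/(73+1) = 285·301/74 = 85785/74 ≈ 1159.3 → 1159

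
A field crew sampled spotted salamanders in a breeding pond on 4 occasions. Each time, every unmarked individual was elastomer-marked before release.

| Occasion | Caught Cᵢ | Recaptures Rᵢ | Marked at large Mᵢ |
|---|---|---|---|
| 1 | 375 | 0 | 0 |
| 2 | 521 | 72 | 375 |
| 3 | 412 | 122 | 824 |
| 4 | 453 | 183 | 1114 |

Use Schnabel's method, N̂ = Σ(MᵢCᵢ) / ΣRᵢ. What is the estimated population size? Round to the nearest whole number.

N ≈ 2757

Σ MᵢCᵢ = 0·375 + 375·521 + 824·412 + 1114·453 = 0 + 195375 + 339488 + 504642 = 1039505
Σ Rᵢ = 0 + 72 + 122 + 183 = 377
N̂ = 1039505 / 377 ≈ 2757.3 → 2757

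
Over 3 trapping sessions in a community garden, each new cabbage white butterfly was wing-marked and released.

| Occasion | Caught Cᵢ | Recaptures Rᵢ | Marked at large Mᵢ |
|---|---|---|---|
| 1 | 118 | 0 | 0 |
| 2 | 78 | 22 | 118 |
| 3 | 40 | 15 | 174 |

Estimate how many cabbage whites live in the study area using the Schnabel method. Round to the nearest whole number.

N ≈ 437

Σ MᵢCᵢ = 0·118 + 118·78 + 174·40 = 0 + 9204 + 6960 = 16164
Σ Rᵢ = 0 + 22 + 15 = 37
N̂ = 16164 / 37 ≈ 436.9 → 437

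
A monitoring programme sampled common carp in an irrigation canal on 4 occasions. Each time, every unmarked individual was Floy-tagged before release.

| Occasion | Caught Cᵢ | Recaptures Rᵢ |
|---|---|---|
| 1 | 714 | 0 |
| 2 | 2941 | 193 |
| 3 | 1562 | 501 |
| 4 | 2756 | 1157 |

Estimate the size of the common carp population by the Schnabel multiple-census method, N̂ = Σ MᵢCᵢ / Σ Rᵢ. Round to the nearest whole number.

N ≈ 10,790

Marked at large before each occasion: Mᵢ = Σⱼ<ᵢ (Cⱼ − Rⱼ) → M1=0, M2=714, M3=3462, M4=4523
Σ MᵢCᵢ = 0·714 + 714·2941 + 3462·1562 + 4523·2756 = 0 + 2099874 + 5407644 + 12465388 = 19972906
Σ Rᵢ = 0 + 193 + 501 + 1157 = 1851
N̂ = 19972906 / 1851 ≈ 10790.3 → 10790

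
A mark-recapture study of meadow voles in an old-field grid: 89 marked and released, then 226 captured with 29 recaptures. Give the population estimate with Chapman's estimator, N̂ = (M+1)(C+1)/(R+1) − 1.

N = 680

N̂ = (89+1)(226+1)/(29+1) − 1 = 90·227/30 − 1
= 20430/30 − 1 = 681 − 1 = 680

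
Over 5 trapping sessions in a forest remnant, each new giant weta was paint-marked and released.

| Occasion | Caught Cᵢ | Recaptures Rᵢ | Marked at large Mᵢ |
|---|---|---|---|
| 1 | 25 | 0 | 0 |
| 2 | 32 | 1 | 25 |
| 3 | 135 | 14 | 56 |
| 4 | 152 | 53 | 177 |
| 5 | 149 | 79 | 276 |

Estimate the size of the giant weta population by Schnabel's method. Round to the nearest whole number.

Σ MᵢCᵢ = 0·25 + 25·32 + 56·135 + 177·152 + 276·149 = 0 + 800 + 7560 + 26904 + 41124 = 76388
Σ Rᵢ = 0 + 1 + 14 + 53 + 79 = 147
N̂ = 76388 / 147 ≈ 519.6 → 520

N ≈ 520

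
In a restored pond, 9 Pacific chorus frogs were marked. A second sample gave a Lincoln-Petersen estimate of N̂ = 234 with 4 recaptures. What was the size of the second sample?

C = 104

From N = M·C/R: C = N·R / M = 234·4 / 9 = 936 / 9 = 104.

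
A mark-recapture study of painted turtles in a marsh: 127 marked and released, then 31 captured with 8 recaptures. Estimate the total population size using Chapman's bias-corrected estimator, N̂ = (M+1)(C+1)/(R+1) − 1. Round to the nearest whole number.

N ≈ 454

N̂ = (127+1)(31+1)/(8+1) − 1 = 128·32/9 − 1
= 4096/9 − 1 ≈ 455.1 − 1 ≈ 454.1 → 454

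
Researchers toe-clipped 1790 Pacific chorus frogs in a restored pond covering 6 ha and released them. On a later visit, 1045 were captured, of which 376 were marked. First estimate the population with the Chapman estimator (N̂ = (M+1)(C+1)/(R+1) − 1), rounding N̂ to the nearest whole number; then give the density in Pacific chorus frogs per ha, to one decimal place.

N̂ = 1791·1046/377 − 1 = 1873386/377 − 1 ≈ 4968.2 → 4968
Density = N̂ / area = 4968 / 6 = 828.0 per ha

density ≈ 828.0 Pacific chorus frogs per ha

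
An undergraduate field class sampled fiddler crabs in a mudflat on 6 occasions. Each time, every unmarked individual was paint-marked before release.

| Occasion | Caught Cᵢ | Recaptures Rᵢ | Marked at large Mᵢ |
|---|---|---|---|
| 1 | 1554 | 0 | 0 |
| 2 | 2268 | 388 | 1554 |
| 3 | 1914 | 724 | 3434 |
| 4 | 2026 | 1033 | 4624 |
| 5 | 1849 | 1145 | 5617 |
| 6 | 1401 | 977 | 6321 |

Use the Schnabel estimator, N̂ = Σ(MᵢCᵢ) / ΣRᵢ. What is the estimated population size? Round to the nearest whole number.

N ≈ 9071

Σ MᵢCᵢ = 0·1554 + 1554·2268 + 3434·1914 + 4624·2026 + 5617·1849 + 6321·1401 = 0 + 3524472 + 6572676 + 9368224 + 10385833 + 8855721 = 38706926
Σ Rᵢ = 0 + 388 + 724 + 1033 + 1145 + 977 = 4267
N̂ = 38706926 / 4267 ≈ 9071.2 → 9071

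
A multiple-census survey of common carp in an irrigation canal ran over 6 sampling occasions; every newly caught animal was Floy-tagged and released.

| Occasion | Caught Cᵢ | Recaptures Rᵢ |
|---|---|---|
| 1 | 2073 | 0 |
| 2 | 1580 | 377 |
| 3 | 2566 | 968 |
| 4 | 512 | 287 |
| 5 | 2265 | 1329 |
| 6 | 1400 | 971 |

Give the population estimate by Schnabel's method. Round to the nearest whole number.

N ≈ 8692

Marked at large before each occasion: Mᵢ = Σⱼ<ᵢ (Cⱼ − Rⱼ) → M1=0, M2=2073, M3=3276, M4=4874, M5=5099, M6=6035
Σ MᵢCᵢ = 0·2073 + 2073·1580 + 3276·2566 + 4874·512 + 5099·2265 + 6035·1400 = 0 + 3275340 + 8406216 + 2495488 + 11549235 + 8449000 = 34175279
Σ Rᵢ = 0 + 377 + 968 + 287 + 1329 + 971 = 3932
N̂ = 34175279 / 3932 ≈ 8691.6 → 8692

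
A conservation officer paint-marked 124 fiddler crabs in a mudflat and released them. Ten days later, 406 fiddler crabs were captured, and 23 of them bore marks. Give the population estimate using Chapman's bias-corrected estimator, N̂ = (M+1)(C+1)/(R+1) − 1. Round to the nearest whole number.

N ≈ 2119

N̂ = (124+1)(406+1)/(23+1) − 1 = 125·407/24 − 1
= 50875/24 − 1 ≈ 2119.8 − 1 ≈ 2118.8 → 2119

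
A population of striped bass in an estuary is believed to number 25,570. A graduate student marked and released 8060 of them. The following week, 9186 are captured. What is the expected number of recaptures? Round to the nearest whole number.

The marked fraction of the population is 8060/25570, so in a sample of 9186 expect C·(M/N) marked.
E[R] = 8060 × 9186 / 25570 = 74039160 / 25570 ≈ 2895.5 → 2896

expected recaptures ≈ 2896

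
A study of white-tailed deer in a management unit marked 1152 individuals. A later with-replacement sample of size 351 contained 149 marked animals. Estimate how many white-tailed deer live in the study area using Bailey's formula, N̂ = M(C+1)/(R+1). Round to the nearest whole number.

N ≈ 2703

N̂ = 1152·(351+1)/(149+1) = 1152·352/150 = 405504/150 ≈ 2703.4 → 2703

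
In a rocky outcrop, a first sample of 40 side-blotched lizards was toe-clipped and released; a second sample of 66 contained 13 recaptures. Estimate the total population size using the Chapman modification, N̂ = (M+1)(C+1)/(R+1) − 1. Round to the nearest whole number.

N̂ = (40+1)(66+1)/(13+1) − 1 = 41·67/14 − 1
= 2747/14 − 1 ≈ 196.2 − 1 ≈ 195.2 → 195

N ≈ 195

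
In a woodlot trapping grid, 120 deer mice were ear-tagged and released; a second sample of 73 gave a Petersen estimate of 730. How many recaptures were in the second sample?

R = 12

From N = M·C/R: R = M·C / N = 120·73 / 730 = 8760 / 730 = 12.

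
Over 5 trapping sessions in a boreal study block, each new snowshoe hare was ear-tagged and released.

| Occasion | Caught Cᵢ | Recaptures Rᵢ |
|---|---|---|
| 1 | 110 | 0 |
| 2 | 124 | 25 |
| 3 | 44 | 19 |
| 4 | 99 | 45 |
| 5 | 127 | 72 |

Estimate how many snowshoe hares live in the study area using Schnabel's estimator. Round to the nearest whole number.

Marked at large before each occasion: Mᵢ = Σⱼ<ᵢ (Cⱼ − Rⱼ) → M1=0, M2=110, M3=209, M4=234, M5=288
Σ MᵢCᵢ = 0·110 + 110·124 + 209·44 + 234·99 + 288·127 = 0 + 13640 + 9196 + 23166 + 36576 = 82578
Σ Rᵢ = 0 + 25 + 19 + 45 + 72 = 161
N̂ = 82578 / 161 ≈ 512.9 → 513

N ≈ 513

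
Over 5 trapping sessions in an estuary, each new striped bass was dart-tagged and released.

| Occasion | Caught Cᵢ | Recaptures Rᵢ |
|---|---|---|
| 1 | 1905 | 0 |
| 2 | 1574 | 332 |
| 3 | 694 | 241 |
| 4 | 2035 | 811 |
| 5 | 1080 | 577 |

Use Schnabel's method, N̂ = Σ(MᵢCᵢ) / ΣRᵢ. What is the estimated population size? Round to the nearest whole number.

N ≈ 9035

Marked at large before each occasion: Mᵢ = Σⱼ<ᵢ (Cⱼ − Rⱼ) → M1=0, M2=1905, M3=3147, M4=3600, M5=4824
Σ MᵢCᵢ = 0·1905 + 1905·1574 + 3147·694 + 3600·2035 + 4824·1080 = 0 + 2998470 + 2184018 + 7326000 + 5209920 = 17718408
Σ Rᵢ = 0 + 332 + 241 + 811 + 577 = 1961
N̂ = 17718408 / 1961 ≈ 9035.4 → 9035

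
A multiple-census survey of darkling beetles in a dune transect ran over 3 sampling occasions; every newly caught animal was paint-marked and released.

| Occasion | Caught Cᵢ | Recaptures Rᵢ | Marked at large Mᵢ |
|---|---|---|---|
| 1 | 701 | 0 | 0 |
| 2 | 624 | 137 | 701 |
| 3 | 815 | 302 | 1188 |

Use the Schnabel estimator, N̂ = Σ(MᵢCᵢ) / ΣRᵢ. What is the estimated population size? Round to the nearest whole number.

N ≈ 3202

Σ MᵢCᵢ = 0·701 + 701·624 + 1188·815 = 0 + 437424 + 968220 = 1405644
Σ Rᵢ = 0 + 137 + 302 = 439
N̂ = 1405644 / 439 ≈ 3201.9 → 3202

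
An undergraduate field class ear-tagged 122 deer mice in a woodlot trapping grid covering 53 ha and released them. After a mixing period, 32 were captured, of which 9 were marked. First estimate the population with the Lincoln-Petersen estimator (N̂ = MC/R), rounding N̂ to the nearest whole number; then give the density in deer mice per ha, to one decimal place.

N̂ = 122·32/9 = 3904/9 ≈ 433.8 → 434
Density = N̂ / area = 434 / 53 ≈ 8.19 → 8.2 per ha

density ≈ 8.2 deer mice per ha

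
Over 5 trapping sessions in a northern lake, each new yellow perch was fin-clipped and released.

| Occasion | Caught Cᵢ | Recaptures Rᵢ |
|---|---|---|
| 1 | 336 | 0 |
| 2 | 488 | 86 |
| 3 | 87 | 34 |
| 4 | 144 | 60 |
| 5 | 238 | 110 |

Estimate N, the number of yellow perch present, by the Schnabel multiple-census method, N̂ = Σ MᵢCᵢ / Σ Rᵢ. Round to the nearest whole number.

N ≈ 1898

Marked at large before each occasion: Mᵢ = Σⱼ<ᵢ (Cⱼ − Rⱼ) → M1=0, M2=336, M3=738, M4=791, M5=875
Σ MᵢCᵢ = 0·336 + 336·488 + 738·87 + 791·144 + 875·238 = 0 + 163968 + 64206 + 113904 + 208250 = 550328
Σ Rᵢ = 0 + 86 + 34 + 60 + 110 = 290
N̂ = 550328 / 290 ≈ 1897.7 → 1898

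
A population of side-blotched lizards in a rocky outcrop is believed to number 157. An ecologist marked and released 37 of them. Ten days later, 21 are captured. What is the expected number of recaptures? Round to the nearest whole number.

The marked fraction of the population is 37/157, so in a sample of 21 expect C·(M/N) marked.
E[R] = 37 × 21 / 157 = 777 / 157 ≈ 4.9 → 5

expected recaptures ≈ 5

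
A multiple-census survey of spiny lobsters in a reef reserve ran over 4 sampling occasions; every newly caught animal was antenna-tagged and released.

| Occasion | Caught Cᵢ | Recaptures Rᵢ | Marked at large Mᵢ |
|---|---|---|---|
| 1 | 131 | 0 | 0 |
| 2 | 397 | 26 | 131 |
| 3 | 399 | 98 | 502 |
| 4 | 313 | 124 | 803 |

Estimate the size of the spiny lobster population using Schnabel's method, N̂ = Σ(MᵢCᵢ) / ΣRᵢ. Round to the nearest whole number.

N ≈ 2031

Σ MᵢCᵢ = 0·131 + 131·397 + 502·399 + 803·313 = 0 + 52007 + 200298 + 251339 = 503644
Σ Rᵢ = 0 + 26 + 98 + 124 = 248
N̂ = 503644 / 248 ≈ 2030.8 → 2031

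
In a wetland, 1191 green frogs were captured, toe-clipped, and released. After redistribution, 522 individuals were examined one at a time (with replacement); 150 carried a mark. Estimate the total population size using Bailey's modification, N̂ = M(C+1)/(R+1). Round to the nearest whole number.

N̂ = 1191·(522+1)/(150+1) = 1191·523/151 = 622893/151 ≈ 4125.1 → 4125

N ≈ 4125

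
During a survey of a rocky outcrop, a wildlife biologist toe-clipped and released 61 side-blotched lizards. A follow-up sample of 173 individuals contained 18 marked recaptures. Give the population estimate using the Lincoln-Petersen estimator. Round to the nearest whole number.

N ≈ 586

Lincoln-Petersen assumes M/N = R/C, so N = M·C / R.
N = (61 × 173) / 18 = 10553 / 18 ≈ 586.3 → 586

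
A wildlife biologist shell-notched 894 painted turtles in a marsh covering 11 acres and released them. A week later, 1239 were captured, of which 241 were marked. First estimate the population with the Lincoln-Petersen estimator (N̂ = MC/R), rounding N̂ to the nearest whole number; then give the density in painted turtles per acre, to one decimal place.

density ≈ 417.8 painted turtles per acre

N̂ = 894·1239/241 = 1107666/241 ≈ 4596.1 → 4596
Density = N̂ / area = 4596 / 11 ≈ 417.82 → 417.8 per acre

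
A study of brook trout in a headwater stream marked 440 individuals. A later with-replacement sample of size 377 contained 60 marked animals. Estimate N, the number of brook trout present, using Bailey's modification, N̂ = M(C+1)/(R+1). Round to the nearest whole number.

N̂ = 440·(377+1)/(60+1) = 440·378/61 = 166320/61 ≈ 2726.6 → 2727

N ≈ 2727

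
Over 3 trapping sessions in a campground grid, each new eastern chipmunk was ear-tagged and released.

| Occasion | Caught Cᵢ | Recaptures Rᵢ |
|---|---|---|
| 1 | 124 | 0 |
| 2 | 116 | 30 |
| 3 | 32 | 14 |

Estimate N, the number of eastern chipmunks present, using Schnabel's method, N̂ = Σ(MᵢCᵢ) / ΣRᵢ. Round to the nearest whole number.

N ≈ 480

Marked at large before each occasion: Mᵢ = Σⱼ<ᵢ (Cⱼ − Rⱼ) → M1=0, M2=124, M3=210
Σ MᵢCᵢ = 0·124 + 124·116 + 210·32 = 0 + 14384 + 6720 = 21104
Σ Rᵢ = 0 + 30 + 14 = 44
N̂ = 21104 / 44 ≈ 479.6 → 480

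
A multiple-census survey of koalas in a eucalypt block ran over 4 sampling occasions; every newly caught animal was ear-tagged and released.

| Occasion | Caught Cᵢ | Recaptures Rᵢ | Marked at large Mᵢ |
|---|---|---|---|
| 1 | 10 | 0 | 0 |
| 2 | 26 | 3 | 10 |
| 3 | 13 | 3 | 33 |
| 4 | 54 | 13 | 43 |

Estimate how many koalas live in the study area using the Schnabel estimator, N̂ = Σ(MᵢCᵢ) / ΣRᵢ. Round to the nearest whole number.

N ≈ 158

Σ MᵢCᵢ = 0·10 + 10·26 + 33·13 + 43·54 = 0 + 260 + 429 + 2322 = 3011
Σ Rᵢ = 0 + 3 + 3 + 13 = 19
N̂ = 3011 / 19 ≈ 158.47 → 158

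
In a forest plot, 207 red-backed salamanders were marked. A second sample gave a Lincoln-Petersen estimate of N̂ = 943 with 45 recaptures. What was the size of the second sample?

C = 205

From N = M·C/R: C = N·R / M = 943·45 / 207 = 42435 / 207 = 205.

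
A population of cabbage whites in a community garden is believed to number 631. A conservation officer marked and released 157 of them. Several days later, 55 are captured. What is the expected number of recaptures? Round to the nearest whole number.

Expected recaptures E[R] = M·C / N.
E[R] = 157 × 55 / 631 = 8635 / 631 ≈ 13.7 → 14

expected recaptures ≈ 14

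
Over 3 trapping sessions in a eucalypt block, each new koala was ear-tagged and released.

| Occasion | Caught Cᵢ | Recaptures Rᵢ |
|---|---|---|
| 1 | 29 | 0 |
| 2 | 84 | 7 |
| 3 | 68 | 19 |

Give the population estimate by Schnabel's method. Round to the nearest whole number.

N ≈ 371

Marked at large before each occasion: Mᵢ = Σⱼ<ᵢ (Cⱼ − Rⱼ) → M1=0, M2=29, M3=106
Σ MᵢCᵢ = 0·29 + 29·84 + 106·68 = 0 + 2436 + 7208 = 9644
Σ Rᵢ = 0 + 7 + 19 = 26
N̂ = 9644 / 26 ≈ 370.9 → 371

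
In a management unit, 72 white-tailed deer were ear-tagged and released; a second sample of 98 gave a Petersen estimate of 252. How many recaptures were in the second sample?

From N = M·C/R: R = M·C / N = 72·98 / 252 = 7056 / 252 = 28.

R = 28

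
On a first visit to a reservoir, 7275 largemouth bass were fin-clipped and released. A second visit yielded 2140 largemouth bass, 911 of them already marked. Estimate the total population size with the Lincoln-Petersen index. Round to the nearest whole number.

N = (7275 × 2140) / 911 = 15568500 / 911 ≈ 17089.46 → 17089

N ≈ 17,089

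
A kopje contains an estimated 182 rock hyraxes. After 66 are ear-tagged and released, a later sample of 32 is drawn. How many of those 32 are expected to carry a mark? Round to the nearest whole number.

expected recaptures ≈ 12

The marked fraction of the population is 66/182, so in a sample of 32 expect C·(M/N) marked.
E[R] = 66 × 32 / 182 = 2112 / 182 ≈ 11.6 → 12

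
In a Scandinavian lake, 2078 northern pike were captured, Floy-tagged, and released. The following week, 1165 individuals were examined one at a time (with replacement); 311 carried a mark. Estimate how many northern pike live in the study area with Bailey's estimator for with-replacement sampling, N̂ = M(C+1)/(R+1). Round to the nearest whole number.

N ≈ 7766

N̂ = 2078·(1165+1)/(311+1) = 2078·1166/312 = 2422948/312 ≈ 7765.9 → 7766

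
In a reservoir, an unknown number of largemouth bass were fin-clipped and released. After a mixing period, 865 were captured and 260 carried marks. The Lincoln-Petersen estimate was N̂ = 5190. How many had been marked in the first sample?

From N = M·C/R: M = N·R / C = 5190·260 / 865 = 1349400 / 865 = 1560.

M = 1560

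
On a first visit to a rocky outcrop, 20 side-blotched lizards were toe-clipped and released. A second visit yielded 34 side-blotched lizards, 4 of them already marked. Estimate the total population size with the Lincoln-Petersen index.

If marked individuals mix randomly, R/C ≈ M/N, giving N ≈ M·C/R.
N = (20 × 34) / 4 = 680 / 4 = 170

N = 170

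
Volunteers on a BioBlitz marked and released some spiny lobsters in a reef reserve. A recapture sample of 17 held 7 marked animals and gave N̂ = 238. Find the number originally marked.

From N = M·C/R: M = N·R / C = 238·7 / 17 = 1666 / 17 = 98.

M = 98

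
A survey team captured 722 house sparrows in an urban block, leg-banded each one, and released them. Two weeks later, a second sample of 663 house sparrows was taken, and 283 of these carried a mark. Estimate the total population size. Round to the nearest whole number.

N ≈ 1691

If marked individuals mix randomly, R/C ≈ M/N, giving N ≈ M·C/R.
N = (722 × 663) / 283 = 478686 / 283 ≈ 1691.47 → 1691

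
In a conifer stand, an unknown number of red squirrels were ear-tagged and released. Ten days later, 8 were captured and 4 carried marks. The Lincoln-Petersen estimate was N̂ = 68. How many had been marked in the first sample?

M = 34

From N = M·C/R: M = N·R / C = 68·4 / 8 = 272 / 8 = 34.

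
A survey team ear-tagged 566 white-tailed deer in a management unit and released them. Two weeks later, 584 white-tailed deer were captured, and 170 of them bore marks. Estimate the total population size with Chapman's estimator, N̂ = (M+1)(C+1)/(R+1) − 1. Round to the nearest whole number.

N̂ = (566+1)(584+1)/(170+1) − 1 = 567·585/171 − 1
= 331695/171 − 1 ≈ 1939.7 − 1 ≈ 1938.7 → 1939

N ≈ 1939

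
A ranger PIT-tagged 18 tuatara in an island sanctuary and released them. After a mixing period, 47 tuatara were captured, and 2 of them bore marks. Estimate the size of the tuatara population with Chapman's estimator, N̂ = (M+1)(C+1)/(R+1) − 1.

N̂ = (18+1)(47+1)/(2+1) − 1 = 19·48/3 − 1
= 912/3 − 1 = 304 − 1 = 303

N = 303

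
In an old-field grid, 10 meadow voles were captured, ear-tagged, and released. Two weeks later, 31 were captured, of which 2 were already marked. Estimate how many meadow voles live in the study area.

N = (10 × 31) / 2 = 310 / 2 = 155

N = 155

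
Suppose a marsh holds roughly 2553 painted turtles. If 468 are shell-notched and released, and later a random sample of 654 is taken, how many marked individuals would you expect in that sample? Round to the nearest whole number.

expected recaptures ≈ 120

Expected recaptures E[R] = M·C / N.
E[R] = 468 × 654 / 2553 = 306072 / 2553 ≈ 119.9 → 120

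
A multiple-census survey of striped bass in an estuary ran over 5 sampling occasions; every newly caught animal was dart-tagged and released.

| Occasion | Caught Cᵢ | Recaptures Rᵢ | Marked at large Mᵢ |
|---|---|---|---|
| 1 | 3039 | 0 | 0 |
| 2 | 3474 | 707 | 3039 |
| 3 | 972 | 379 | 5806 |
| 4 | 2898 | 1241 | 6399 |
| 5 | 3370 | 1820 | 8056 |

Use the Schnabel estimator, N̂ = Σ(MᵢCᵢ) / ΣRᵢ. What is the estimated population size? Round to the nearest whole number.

N ≈ 14,925

Σ MᵢCᵢ = 0·3039 + 3039·3474 + 5806·972 + 6399·2898 + 8056·3370 = 0 + 10557486 + 5643432 + 18544302 + 27148720 = 61893940
Σ Rᵢ = 0 + 707 + 379 + 1241 + 1820 = 4147
N̂ = 61893940 / 4147 ≈ 14925.0 → 14925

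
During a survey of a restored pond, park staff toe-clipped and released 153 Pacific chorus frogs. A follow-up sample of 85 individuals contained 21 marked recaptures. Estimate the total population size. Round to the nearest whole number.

N ≈ 619

Lincoln-Petersen assumes M/N = R/C, so N = M·C / R.
N = (153 × 85) / 21 = 13005 / 21 ≈ 619.3 → 619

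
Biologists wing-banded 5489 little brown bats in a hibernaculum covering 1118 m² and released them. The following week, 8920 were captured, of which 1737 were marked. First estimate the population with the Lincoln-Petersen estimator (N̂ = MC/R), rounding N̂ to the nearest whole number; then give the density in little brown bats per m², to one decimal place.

density ≈ 25.2 little brown bats per m²

N̂ = 5489·8920/1737 = 48961880/1737 ≈ 28187.6 → 28188
Density = N̂ / area = 28188 / 1118 ≈ 25.21 → 25.2 per m²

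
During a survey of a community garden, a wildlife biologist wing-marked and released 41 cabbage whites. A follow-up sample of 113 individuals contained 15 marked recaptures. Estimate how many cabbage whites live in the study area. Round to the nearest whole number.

N ≈ 309

Lincoln-Petersen assumes M/N = R/C, so N = M·C / R.
N = (41 × 113) / 15 = 4633 / 15 ≈ 308.9 → 309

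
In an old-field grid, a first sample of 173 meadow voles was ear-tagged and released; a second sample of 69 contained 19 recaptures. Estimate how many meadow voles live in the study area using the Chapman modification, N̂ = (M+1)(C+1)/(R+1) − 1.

N̂ = (173+1)(69+1)/(19+1) − 1 = 174·70/20 − 1
= 12180/20 − 1 = 609 − 1 = 608

N = 608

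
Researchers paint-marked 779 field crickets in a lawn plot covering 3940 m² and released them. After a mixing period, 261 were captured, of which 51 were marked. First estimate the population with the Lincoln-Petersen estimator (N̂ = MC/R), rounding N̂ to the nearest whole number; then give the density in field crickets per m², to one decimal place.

density ≈ 1.0 field crickets per m²

N̂ = 779·261/51 = 203319/51 ≈ 3986.6 → 3987
Density = N̂ / area = 3987 / 3940 ≈ 1.01 → 1.0 per m²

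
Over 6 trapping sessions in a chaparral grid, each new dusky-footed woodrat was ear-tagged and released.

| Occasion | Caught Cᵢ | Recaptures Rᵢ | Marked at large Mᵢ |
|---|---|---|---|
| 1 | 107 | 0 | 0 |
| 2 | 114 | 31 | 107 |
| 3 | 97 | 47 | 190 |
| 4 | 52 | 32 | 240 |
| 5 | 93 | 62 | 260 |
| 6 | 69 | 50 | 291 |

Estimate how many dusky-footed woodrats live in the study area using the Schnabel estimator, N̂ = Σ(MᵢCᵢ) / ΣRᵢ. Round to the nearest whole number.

N ≈ 394

Σ MᵢCᵢ = 0·107 + 107·114 + 190·97 + 240·52 + 260·93 + 291·69 = 0 + 12198 + 18430 + 12480 + 24180 + 20079 = 87367
Σ Rᵢ = 0 + 31 + 47 + 32 + 62 + 50 = 222
N̂ = 87367 / 222 ≈ 393.5 → 394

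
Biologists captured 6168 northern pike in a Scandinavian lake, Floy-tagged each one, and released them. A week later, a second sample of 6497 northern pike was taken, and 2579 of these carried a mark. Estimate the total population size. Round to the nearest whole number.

N ≈ 15,538

The marked fraction in the recapture sample should equal the marked fraction in the population: 2579/6497 = 6168/N.
N = (6168 × 6497) / 2579 = 40073496 / 2579 ≈ 15538.4 → 15538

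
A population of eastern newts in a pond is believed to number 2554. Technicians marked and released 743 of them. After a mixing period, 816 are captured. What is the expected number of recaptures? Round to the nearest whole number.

expected recaptures ≈ 237

The marked fraction of the population is 743/2554, so in a sample of 816 expect C·(M/N) marked.
E[R] = 743 × 816 / 2554 = 606288 / 2554 ≈ 237.4 → 237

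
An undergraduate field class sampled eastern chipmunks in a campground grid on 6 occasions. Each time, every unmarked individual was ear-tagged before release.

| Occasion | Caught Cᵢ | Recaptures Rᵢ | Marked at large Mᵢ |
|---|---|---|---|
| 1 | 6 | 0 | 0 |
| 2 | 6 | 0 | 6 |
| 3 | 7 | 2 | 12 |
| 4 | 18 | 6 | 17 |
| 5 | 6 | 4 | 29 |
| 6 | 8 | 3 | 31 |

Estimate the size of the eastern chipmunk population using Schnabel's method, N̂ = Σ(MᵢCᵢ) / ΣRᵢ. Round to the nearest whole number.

Σ MᵢCᵢ = 0·6 + 6·6 + 12·7 + 17·18 + 29·6 + 31·8 = 0 + 36 + 84 + 306 + 174 + 248 = 848
Σ Rᵢ = 0 + 0 + 2 + 6 + 4 + 3 = 15
N̂ = 848 / 15 ≈ 56.5 → 57

N ≈ 57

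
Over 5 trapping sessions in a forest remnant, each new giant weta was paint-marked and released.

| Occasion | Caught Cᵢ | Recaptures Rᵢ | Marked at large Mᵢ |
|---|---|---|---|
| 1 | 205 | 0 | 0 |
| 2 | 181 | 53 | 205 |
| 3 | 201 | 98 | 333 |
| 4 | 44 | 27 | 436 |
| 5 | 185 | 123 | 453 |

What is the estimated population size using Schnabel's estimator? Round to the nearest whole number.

Σ MᵢCᵢ = 0·205 + 205·181 + 333·201 + 436·44 + 453·185 = 0 + 37105 + 66933 + 19184 + 83805 = 207027
Σ Rᵢ = 0 + 53 + 98 + 27 + 123 = 301
N̂ = 207027 / 301 ≈ 687.8 → 688

N ≈ 688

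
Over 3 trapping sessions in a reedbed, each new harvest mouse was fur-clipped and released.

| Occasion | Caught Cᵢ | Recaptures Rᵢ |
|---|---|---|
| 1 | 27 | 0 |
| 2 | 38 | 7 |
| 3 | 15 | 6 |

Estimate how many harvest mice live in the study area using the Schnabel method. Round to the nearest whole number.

Marked at large before each occasion: Mᵢ = Σⱼ<ᵢ (Cⱼ − Rⱼ) → M1=0, M2=27, M3=58
Σ MᵢCᵢ = 0·27 + 27·38 + 58·15 = 0 + 1026 + 870 = 1896
Σ Rᵢ = 0 + 7 + 6 = 13
N̂ = 1896 / 13 ≈ 145.8 → 146

N ≈ 146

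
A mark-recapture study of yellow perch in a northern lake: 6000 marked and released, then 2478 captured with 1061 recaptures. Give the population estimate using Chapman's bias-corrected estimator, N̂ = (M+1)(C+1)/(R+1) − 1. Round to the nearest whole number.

N ≈ 14,007

N̂ = (6000+1)(2478+1)/(1061+1) − 1 = 6001·2479/1062 − 1
= 14876479/1062 − 1 ≈ 14008.0 − 1 ≈ 14007.0 → 14007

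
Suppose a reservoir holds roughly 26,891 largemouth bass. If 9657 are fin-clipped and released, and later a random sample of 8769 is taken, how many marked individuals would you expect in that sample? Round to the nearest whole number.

The marked fraction of the population is 9657/26891, so in a sample of 8769 expect C·(M/N) marked.
E[R] = 9657 × 8769 / 26891 = 84682233 / 26891 ≈ 3149.1 → 3149

expected recaptures ≈ 3149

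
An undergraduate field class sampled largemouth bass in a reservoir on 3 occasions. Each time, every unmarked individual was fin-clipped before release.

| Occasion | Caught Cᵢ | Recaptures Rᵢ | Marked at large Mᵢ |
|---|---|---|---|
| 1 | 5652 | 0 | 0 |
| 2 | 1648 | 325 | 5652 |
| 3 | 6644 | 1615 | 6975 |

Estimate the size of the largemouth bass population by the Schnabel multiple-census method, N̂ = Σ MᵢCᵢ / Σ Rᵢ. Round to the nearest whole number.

N ≈ 28,689

Σ MᵢCᵢ = 0·5652 + 5652·1648 + 6975·6644 = 0 + 9314496 + 46341900 = 55656396
Σ Rᵢ = 0 + 325 + 1615 = 1940
N̂ = 55656396 / 1940 ≈ 28688.9 → 28689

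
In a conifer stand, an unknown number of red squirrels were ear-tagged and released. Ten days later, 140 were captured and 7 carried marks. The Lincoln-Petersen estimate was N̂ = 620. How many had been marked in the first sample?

From N = M·C/R: M = N·R / C = 620·7 / 140 = 4340 / 140 = 31.

M = 31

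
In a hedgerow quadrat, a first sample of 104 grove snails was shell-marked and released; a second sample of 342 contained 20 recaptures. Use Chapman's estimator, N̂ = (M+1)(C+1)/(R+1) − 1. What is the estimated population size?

N = 1714

N̂ = (104+1)(342+1)/(20+1) − 1 = 105·343/21 − 1
= 36015/21 − 1 = 1715 − 1 = 1714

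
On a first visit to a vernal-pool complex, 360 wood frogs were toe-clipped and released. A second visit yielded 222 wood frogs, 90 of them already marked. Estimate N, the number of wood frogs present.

N = 888

The marked fraction in the recapture sample should equal the marked fraction in the population: 90/222 = 360/N.
N = (360 × 222) / 90 = 79920 / 90 = 888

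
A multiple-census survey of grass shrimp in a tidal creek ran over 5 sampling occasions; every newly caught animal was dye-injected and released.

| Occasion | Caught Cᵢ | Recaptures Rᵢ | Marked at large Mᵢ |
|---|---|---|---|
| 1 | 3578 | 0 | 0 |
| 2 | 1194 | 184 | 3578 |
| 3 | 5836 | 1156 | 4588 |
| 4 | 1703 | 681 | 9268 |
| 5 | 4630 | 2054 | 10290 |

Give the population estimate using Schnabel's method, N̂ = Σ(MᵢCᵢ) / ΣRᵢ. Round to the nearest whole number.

Σ MᵢCᵢ = 0·3578 + 3578·1194 + 4588·5836 + 9268·1703 + 10290·4630 = 0 + 4272132 + 26775568 + 15783404 + 47642700 = 94473804
Σ Rᵢ = 0 + 184 + 1156 + 681 + 2054 = 4075
N̂ = 94473804 / 4075 ≈ 23183.8 → 23184

N ≈ 23,184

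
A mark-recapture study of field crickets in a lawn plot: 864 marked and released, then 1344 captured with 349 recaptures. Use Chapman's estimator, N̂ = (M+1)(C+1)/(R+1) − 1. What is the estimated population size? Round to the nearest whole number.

N̂ = (864+1)(1344+1)/(349+1) − 1 = 865·1345/350 − 1
= 1163425/350 − 1 ≈ 3324.1 − 1 ≈ 3323.1 → 3323

N ≈ 3323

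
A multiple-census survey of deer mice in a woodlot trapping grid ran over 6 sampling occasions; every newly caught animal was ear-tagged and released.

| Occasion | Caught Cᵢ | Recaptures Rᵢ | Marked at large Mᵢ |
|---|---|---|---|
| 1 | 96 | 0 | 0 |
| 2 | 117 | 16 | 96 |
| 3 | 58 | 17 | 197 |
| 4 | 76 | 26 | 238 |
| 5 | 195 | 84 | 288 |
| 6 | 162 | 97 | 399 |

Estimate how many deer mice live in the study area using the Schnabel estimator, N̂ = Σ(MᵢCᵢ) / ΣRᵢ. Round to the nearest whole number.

N ≈ 673

Σ MᵢCᵢ = 0·96 + 96·117 + 197·58 + 238·76 + 288·195 + 399·162 = 0 + 11232 + 11426 + 18088 + 56160 + 64638 = 161544
Σ Rᵢ = 0 + 16 + 17 + 26 + 84 + 97 = 240
N̂ = 161544 / 240 ≈ 673.1 → 673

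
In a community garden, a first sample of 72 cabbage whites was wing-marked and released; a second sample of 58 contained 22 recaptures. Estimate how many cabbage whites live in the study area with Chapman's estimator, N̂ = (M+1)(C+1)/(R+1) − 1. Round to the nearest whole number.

N ≈ 186

N̂ = (72+1)(58+1)/(22+1) − 1 = 73·59/23 − 1
= 4307/23 − 1 ≈ 187.3 − 1 ≈ 186.3 → 186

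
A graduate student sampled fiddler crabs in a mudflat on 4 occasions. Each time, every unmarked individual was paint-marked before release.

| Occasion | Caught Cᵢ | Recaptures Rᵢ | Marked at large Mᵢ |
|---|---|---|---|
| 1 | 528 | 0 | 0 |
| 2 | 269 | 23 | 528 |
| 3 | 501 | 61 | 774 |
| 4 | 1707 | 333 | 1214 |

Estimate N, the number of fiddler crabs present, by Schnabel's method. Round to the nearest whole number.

N ≈ 6240

Σ MᵢCᵢ = 0·528 + 528·269 + 774·501 + 1214·1707 = 0 + 142032 + 387774 + 2072298 = 2602104
Σ Rᵢ = 0 + 23 + 61 + 333 = 417
N̂ = 2602104 / 417 ≈ 6240.1 → 6240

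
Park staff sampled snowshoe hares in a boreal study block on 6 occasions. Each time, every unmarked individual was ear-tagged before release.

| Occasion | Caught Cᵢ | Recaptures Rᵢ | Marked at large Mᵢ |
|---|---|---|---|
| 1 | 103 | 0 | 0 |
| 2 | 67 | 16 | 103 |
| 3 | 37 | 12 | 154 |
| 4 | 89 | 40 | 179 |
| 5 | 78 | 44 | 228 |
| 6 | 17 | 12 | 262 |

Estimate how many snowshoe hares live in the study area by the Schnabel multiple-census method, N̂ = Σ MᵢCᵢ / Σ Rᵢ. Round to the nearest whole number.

Σ MᵢCᵢ = 0·103 + 103·67 + 154·37 + 179·89 + 228·78 + 262·17 = 0 + 6901 + 5698 + 15931 + 17784 + 4454 = 50768
Σ Rᵢ = 0 + 16 + 12 + 40 + 44 + 12 = 124
N̂ = 50768 / 124 ≈ 409.4 → 409

N ≈ 409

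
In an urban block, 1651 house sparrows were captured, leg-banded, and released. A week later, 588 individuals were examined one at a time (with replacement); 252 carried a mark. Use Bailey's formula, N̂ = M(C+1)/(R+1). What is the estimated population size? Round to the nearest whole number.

N ≈ 3844

N̂ = 1651·(588+1)/(252+1) = 1651·589/253 = 972439/253 ≈ 3843.6 → 3844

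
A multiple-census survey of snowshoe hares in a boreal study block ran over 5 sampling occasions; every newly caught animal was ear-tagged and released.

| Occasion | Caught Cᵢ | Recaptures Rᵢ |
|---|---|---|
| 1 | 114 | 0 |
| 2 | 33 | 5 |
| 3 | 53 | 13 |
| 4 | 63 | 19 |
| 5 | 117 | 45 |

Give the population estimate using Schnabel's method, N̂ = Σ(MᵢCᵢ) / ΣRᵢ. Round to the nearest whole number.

N ≈ 600

Marked at large before each occasion: Mᵢ = Σⱼ<ᵢ (Cⱼ − Rⱼ) → M1=0, M2=114, M3=142, M4=182, M5=226
Σ MᵢCᵢ = 0·114 + 114·33 + 142·53 + 182·63 + 226·117 = 0 + 3762 + 7526 + 11466 + 26442 = 49196
Σ Rᵢ = 0 + 5 + 13 + 19 + 45 = 82
N̂ = 49196 / 82 ≈ 600.0 → 600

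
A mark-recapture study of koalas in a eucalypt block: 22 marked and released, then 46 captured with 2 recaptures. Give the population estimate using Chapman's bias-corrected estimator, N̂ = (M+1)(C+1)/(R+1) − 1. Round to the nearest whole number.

N̂ = (22+1)(46+1)/(2+1) − 1 = 23·47/3 − 1
= 1081/3 − 1 ≈ 360.3 − 1 ≈ 359.3 → 359

N ≈ 359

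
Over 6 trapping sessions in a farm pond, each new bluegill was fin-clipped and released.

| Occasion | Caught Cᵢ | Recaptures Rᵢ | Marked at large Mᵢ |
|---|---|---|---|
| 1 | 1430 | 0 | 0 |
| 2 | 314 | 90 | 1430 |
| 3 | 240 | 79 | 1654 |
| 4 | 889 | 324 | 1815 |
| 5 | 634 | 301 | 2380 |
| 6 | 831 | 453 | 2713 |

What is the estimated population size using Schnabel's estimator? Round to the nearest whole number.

N ≈ 4990

Σ MᵢCᵢ = 0·1430 + 1430·314 + 1654·240 + 1815·889 + 2380·634 + 2713·831 = 0 + 449020 + 396960 + 1613535 + 1508920 + 2254503 = 6222938
Σ Rᵢ = 0 + 90 + 79 + 324 + 301 + 453 = 1247
N̂ = 6222938 / 1247 ≈ 4990.3 → 4990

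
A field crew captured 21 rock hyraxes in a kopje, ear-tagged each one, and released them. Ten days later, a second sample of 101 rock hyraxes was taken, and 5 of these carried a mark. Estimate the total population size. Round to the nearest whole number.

N ≈ 424

N = (21 × 101) / 5 = 2121 / 5 ≈ 424.2 → 424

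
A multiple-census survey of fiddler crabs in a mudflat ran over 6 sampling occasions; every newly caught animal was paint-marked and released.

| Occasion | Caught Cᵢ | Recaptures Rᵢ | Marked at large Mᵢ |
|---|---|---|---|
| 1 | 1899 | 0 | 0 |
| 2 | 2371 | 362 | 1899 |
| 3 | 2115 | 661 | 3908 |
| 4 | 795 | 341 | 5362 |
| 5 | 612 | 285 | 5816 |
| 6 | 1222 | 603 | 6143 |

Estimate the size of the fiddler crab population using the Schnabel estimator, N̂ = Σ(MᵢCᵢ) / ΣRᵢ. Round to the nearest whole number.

Σ MᵢCᵢ = 0·1899 + 1899·2371 + 3908·2115 + 5362·795 + 5816·612 + 6143·1222 = 0 + 4502529 + 8265420 + 4262790 + 3559392 + 7506746 = 28096877
Σ Rᵢ = 0 + 362 + 661 + 341 + 285 + 603 = 2252
N̂ = 28096877 / 2252 ≈ 12476.4 → 12476

N ≈ 12,476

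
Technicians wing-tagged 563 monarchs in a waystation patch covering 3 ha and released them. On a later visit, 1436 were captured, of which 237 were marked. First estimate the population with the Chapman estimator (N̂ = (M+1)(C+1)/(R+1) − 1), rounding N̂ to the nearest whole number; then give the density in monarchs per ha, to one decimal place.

N̂ = 564·1437/238 − 1 = 810468/238 − 1 ≈ 3404.3 → 3404
Density = N̂ / area = 3404 / 3 ≈ 1134.67 → 1134.7 per ha

density ≈ 1134.7 monarchs per ha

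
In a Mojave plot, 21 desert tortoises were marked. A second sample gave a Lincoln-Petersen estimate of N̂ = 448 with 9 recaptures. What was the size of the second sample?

C = 192

From N = M·C/R: C = N·R / M = 448·9 / 21 = 4032 / 21 = 192.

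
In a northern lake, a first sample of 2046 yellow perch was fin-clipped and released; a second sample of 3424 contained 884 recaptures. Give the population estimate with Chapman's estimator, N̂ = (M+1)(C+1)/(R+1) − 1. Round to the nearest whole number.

N ≈ 7921

N̂ = (2046+1)(3424+1)/(884+1) − 1 = 2047·3425/885 − 1
= 7010975/885 − 1 ≈ 7922.0 − 1 ≈ 7921.0 → 7921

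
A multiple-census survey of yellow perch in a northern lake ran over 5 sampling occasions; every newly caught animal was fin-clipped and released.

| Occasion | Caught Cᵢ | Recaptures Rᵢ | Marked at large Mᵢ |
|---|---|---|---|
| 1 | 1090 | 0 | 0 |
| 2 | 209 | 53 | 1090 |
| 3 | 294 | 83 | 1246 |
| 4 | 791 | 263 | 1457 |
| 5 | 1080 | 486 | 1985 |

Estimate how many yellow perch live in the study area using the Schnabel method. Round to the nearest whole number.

Σ MᵢCᵢ = 0·1090 + 1090·209 + 1246·294 + 1457·791 + 1985·1080 = 0 + 227810 + 366324 + 1152487 + 2143800 = 3890421
Σ Rᵢ = 0 + 53 + 83 + 263 + 486 = 885
N̂ = 3890421 / 885 ≈ 4396.0 → 4396

N ≈ 4396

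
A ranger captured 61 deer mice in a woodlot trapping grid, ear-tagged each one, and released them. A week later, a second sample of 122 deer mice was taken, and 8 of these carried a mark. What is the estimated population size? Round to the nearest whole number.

N ≈ 930

Lincoln-Petersen assumes M/N = R/C, so N = M·C / R.
N = (61 × 122) / 8 = 7442 / 8 ≈ 930.2 → 930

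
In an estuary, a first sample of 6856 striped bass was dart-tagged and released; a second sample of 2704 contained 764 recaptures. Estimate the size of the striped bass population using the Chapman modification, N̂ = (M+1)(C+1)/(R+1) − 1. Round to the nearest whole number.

N ≈ 24,245

N̂ = (6856+1)(2704+1)/(764+1) − 1 = 6857·2705/765 − 1
= 18548185/765 − 1 ≈ 24246.0 − 1 ≈ 24245.0 → 24245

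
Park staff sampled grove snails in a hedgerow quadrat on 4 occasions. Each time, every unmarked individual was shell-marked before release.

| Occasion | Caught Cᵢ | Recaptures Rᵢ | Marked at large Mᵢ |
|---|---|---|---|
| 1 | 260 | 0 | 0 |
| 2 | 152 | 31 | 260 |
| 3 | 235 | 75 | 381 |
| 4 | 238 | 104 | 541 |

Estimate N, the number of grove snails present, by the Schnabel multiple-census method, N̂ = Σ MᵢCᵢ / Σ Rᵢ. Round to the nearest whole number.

Σ MᵢCᵢ = 0·260 + 260·152 + 381·235 + 541·238 = 0 + 39520 + 89535 + 128758 = 257813
Σ Rᵢ = 0 + 31 + 75 + 104 = 210
N̂ = 257813 / 210 ≈ 1227.7 → 1228

N ≈ 1228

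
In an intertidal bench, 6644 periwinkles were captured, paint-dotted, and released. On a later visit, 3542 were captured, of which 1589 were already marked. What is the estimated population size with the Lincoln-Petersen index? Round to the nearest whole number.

N ≈ 14,810

Lincoln-Petersen assumes M/N = R/C, so N = M·C / R.
N = (6644 × 3542) / 1589 = 23533048 / 1589 ≈ 14810.0 → 14810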